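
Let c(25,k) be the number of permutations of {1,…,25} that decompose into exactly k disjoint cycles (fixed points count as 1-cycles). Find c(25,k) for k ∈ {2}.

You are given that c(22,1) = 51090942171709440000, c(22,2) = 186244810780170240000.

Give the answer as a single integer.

2342787216398718566400000

i=23: T(23,1)=0+22·51090942171709440000=1124000727777607680000 | T(23,2)=51090942171709440000+22·186244810780170240000=4148476779335454720000
i=24: T(24,1)=0+23·1124000727777607680000=25852016738884976640000 | T(24,2)=1124000727777607680000+23·4148476779335454720000=96538966652493066240000
i=25: T(25,2)=25852016738884976640000+24·96538966652493066240000=2342787216398718566400000
Read c(25,2) = 2342787216398718566400000.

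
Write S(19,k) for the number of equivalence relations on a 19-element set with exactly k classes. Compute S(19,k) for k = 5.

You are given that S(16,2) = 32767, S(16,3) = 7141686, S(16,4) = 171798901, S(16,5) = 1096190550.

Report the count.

@17  (17,3):7141686·3+32767→21457825, (17,4):171798901·4+7141686→694337290, (17,5):1096190550·5+171798901→5652751651
@18  (18,4):694337290·4+21457825→2798806985, (18,5):5652751651·5+694337290→28958095545
@19  (19,5):28958095545·5+2798806985→147589284710
Read S(19,5) = 147589284710.

147589284710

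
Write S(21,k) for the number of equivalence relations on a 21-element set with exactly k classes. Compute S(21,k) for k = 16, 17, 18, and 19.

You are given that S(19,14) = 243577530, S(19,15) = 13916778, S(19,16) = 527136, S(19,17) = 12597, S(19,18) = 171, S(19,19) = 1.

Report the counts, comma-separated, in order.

809944464, 34952799, 1023435, 19285

[20] T[20,15]:15*13916778+243577530=452329200 · T[20,16]:16*527136+13916778=22350954 · T[20,17]:17*12597+527136=741285 · T[20,18]:18*171+12597=15675 · T[20,19]:19*1+171=190
[21] T[21,16]:16*22350954+452329200=809944464 · T[21,17]:17*741285+22350954=34952799 · T[21,18]:18*15675+741285=1023435 · T[21,19]:19*190+15675=19285
Read S(21,16) = 809944464, S(21,17) = 34952799, S(21,18) = 1023435, S(21,19) = 19285.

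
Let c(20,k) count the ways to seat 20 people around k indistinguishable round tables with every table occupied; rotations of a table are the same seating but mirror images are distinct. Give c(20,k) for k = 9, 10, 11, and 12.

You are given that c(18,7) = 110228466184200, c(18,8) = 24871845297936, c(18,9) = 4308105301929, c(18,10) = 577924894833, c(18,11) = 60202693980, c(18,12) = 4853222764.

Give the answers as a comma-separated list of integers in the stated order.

2503858755467550, 381922055502195, 46280647751910, 4465226757381

@19  (19,8):24871845297936·18+110228466184200→557921681547048, (19,9):4308105301929·18+24871845297936→102417740732658, (19,10):577924894833·18+4308105301929→14710753408923, (19,11):60202693980·18+577924894833→1661573386473, (19,12):4853222764·18+60202693980→147560703732
@20  (20,9):102417740732658·19+557921681547048→2503858755467550, (20,10):14710753408923·19+102417740732658→381922055502195, (20,11):1661573386473·19+14710753408923→46280647751910, (20,12):147560703732·19+1661573386473→4465226757381
Read c(20,9) = 2503858755467550, c(20,10) = 381922055502195, c(20,11) = 46280647751910, c(20,12) = 4465226757381.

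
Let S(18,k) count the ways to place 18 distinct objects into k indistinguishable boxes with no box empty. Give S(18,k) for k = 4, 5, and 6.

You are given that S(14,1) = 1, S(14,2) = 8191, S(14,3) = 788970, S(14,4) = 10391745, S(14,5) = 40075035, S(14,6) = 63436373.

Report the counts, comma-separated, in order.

[15] T[15,1]:1*1+0=1 · T[15,2]:2*8191+1=16383 · T[15,3]:3*788970+8191=2375101 · T[15,4]:4*10391745+788970=42355950 · T[15,5]:5*40075035+10391745=210766920 · T[15,6]:6*63436373+40075035=420693273
[16] T[16,2]:2*16383+1=32767 · T[16,3]:3*2375101+16383=7141686 · T[16,4]:4*42355950+2375101=171798901 · T[16,5]:5*210766920+42355950=1096190550 · T[16,6]:6*420693273+210766920=2734926558
[17] T[17,3]:3*7141686+32767=21457825 · T[17,4]:4*171798901+7141686=694337290 · T[17,5]:5*1096190550+171798901=5652751651 · T[17,6]:6*2734926558+1096190550=17505749898
[18] T[18,4]:4*694337290+21457825=2798806985 · T[18,5]:5*5652751651+694337290=28958095545 · T[18,6]:6*17505749898+5652751651=110687251039
Read S(18,4) = 2798806985, S(18,5) = 28958095545, S(18,6) = 110687251039.

2798806985, 28958095545, 110687251039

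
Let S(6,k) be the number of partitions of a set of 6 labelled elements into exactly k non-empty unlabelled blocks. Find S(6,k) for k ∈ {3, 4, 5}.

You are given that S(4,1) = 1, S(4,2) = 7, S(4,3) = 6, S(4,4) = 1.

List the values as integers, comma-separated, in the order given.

90, 65, 15

r5: T_5,2=2×7+1=15; T_5,3=3×6+7=25; T_5,4=4×1+6=10; T_5,5=5×0+1=1
r6: T_6,3=3×25+15=90; T_6,4=4×10+25=65; T_6,5=5×1+10=15
Read S(6,3) = 90, S(6,4) = 65, S(6,5) = 15.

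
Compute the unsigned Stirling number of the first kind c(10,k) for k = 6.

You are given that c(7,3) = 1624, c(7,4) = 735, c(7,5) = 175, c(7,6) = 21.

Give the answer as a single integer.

63273

@8  (8,4):735·7+1624→6769, (8,5):175·7+735→1960, (8,6):21·7+175→322
@9  (9,5):1960·8+6769→22449, (9,6):322·8+1960→4536
@10  (10,6):4536·9+22449→63273
Read c(10,6) = 63273.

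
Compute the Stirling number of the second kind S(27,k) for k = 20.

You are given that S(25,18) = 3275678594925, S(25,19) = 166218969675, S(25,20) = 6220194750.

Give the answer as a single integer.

12246296312250

i=26: T(26,19)=3275678594925+19·166218969675=6433839018750 | T(26,20)=166218969675+20·6220194750=290622864675
i=27: T(27,20)=6433839018750+20·290622864675=12246296312250
Read S(27,20) = 12246296312250.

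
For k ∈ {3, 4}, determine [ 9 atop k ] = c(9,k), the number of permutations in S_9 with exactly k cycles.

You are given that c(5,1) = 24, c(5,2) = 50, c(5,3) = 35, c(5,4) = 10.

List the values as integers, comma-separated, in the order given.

118124, 67284

i=6: T(6,1)=0+5·24=120 | T(6,2)=24+5·50=274 | T(6,3)=50+5·35=225 | T(6,4)=35+5·10=85
i=7: T(7,1)=0+6·120=720 | T(7,2)=120+6·274=1764 | T(7,3)=274+6·225=1624 | T(7,4)=225+6·85=735
i=8: T(8,2)=720+7·1764=13068 | T(8,3)=1764+7·1624=13132 | T(8,4)=1624+7·735=6769
i=9: T(9,3)=13068+8·13132=118124 | T(9,4)=13132+8·6769=67284
Read c(9,3) = 118124, c(9,4) = 67284.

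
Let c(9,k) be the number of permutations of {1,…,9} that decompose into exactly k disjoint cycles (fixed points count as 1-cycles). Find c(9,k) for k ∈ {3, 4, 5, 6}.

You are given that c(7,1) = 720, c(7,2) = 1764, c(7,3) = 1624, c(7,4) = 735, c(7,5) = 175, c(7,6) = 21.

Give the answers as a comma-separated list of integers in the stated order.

118124, 67284, 22449, 4536

i=8: T(8,2)=720+7·1764=13068 | T(8,3)=1764+7·1624=13132 | T(8,4)=1624+7·735=6769 | T(8,5)=735+7·175=1960 | T(8,6)=175+7·21=322
i=9: T(9,3)=13068+8·13132=118124 | T(9,4)=13132+8·6769=67284 | T(9,5)=6769+8·1960=22449 | T(9,6)=1960+8·322=4536
Read c(9,3) = 118124, c(9,4) = 67284, c(9,5) = 22449, c(9,6) = 4536.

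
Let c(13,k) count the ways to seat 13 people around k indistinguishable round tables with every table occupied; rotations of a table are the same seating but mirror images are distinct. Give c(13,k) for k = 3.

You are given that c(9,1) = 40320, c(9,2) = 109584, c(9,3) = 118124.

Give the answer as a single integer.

1931559552

@10  (10,1):40320·9+0→362880, (10,2):109584·9+40320→1026576, (10,3):118124·9+109584→1172700
@11  (11,1):362880·10+0→3628800, (11,2):1026576·10+362880→10628640, (11,3):1172700·10+1026576→12753576
@12  (12,2):10628640·11+3628800→120543840, (12,3):12753576·11+10628640→150917976
@13  (13,3):150917976·12+120543840→1931559552
Read c(13,3) = 1931559552.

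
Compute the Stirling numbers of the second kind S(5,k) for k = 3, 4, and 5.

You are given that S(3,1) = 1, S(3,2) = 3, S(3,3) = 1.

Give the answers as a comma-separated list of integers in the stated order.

[4] T[4,2]:2*3+1=7 · T[4,3]:3*1+3=6 · T[4,4]:4*0+1=1
[5] T[5,3]:3*6+7=25 · T[5,4]:4*1+6=10 · T[5,5]:5*0+1=1
Read S(5,3) = 25, S(5,4) = 10, S(5,5) = 1.

25, 10, 1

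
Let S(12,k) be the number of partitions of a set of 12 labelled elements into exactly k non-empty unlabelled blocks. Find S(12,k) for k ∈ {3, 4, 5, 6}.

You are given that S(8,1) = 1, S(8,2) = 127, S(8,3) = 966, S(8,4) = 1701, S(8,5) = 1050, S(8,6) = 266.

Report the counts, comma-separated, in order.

r9: T_9,1=1×1+0=1; T_9,2=2×127+1=255; T_9,3=3×966+127=3025; T_9,4=4×1701+966=7770; T_9,5=5×1050+1701=6951; T_9,6=6×266+1050=2646
r10: T_10,1=1×1+0=1; T_10,2=2×255+1=511; T_10,3=3×3025+255=9330; T_10,4=4×7770+3025=34105; T_10,5=5×6951+7770=42525; T_10,6=6×2646+6951=22827
r11: T_11,2=2×511+1=1023; T_11,3=3×9330+511=28501; T_11,4=4×34105+9330=145750; T_11,5=5×42525+34105=246730; T_11,6=6×22827+42525=179487
r12: T_12,3=3×28501+1023=86526; T_12,4=4×145750+28501=611501; T_12,5=5×246730+145750=1379400; T_12,6=6×179487+246730=1323652
Read S(12,3) = 86526, S(12,4) = 611501, S(12,5) = 1379400, S(12,6) = 1323652.

86526, 611501, 1379400, 1323652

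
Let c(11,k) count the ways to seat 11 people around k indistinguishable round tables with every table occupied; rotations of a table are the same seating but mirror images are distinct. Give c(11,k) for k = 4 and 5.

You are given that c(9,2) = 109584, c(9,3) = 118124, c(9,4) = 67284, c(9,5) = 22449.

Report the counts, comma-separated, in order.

8409500, 3416930

row 10: T[10][3]=9·118124+109584=1172700  T[10][4]=9·67284+118124=723680  T[10][5]=9·22449+67284=269325
row 11: T[11][4]=10·723680+1172700=8409500  T[11][5]=10·269325+723680=3416930
Read c(11,4) = 8409500, c(11,5) = 3416930.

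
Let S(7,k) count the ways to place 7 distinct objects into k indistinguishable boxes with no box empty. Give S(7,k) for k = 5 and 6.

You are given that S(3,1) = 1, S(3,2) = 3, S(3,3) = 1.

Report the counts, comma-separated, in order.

140, 21

i=4: T(4,2)=1+2·3=7 | T(4,3)=3+3·1=6 | T(4,4)=1+4·0=1
i=5: T(5,3)=7+3·6=25 | T(5,4)=6+4·1=10 | T(5,5)=1+5·0=1
i=6: T(6,4)=25+4·10=65 | T(6,5)=10+5·1=15 | T(6,6)=1+6·0=1
i=7: T(7,5)=65+5·15=140 | T(7,6)=15+6·1=21
Read S(7,5) = 140, S(7,6) = 21.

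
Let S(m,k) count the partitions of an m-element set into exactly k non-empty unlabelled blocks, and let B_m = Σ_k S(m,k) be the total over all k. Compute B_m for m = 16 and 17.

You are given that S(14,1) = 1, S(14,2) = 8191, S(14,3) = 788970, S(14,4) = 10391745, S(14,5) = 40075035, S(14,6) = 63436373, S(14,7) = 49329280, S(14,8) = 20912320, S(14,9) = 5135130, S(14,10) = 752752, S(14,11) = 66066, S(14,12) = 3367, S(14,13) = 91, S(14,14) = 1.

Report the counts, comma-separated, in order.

10480142147, 82864869804

row 15: T[15][1]=1·1+0=1  T[15][2]=2·8191+1=16383  T[15][3]=3·788970+8191=2375101  T[15][4]=4·10391745+788970=42355950  T[15][5]=5·40075035+10391745=210766920  T[15][6]=6·63436373+40075035=420693273  T[15][7]=7·49329280+63436373=408741333  T[15][8]=8·20912320+49329280=216627840  T[15][9]=9·5135130+20912320=67128490  T[15][10]=10·752752+5135130=12662650  T[15][11]=11·66066+752752=1479478  T[15][12]=12·3367+66066=106470  T[15][13]=13·91+3367=4550  T[15][14]=14·1+91=105  T[15][15]=15·0+1=1
row 16: T[16][1]=1·1+0=1  T[16][2]=2·16383+1=32767  T[16][3]=3·2375101+16383=7141686  T[16][4]=4·42355950+2375101=171798901  T[16][5]=5·210766920+42355950=1096190550  T[16][6]=6·420693273+210766920=2734926558  T[16][7]=7·408741333+420693273=3281882604  T[16][8]=8·216627840+408741333=2141764053  T[16][9]=9·67128490+216627840=820784250  T[16][10]=10·12662650+67128490=193754990  T[16][11]=11·1479478+12662650=28936908  T[16][12]=12·106470+1479478=2757118  T[16][13]=13·4550+106470=165620  T[16][14]=14·105+4550=6020  T[16][15]=15·1+105=120  T[16][16]=16·0+1=1
row 17: T[17][1]=1·1+0=1  T[17][2]=2·32767+1=65535  T[17][3]=3·7141686+32767=21457825  T[17][4]=4·171798901+7141686=694337290  T[17][5]=5·1096190550+171798901=5652751651  T[17][6]=6·2734926558+1096190550=17505749898  T[17][7]=7·3281882604+2734926558=25708104786  T[17][8]=8·2141764053+3281882604=20415995028  T[17][9]=9·820784250+2141764053=9528822303  T[17][10]=10·193754990+820784250=2758334150  T[17][11]=11·28936908+193754990=512060978  T[17][12]=12·2757118+28936908=62022324  T[17][13]=13·165620+2757118=4910178  T[17][14]=14·6020+165620=249900  T[17][15]=15·120+6020=7820  T[17][16]=16·1+120=136  T[17][17]=17·0+1=1
B_16 = ΣS(16,k) = 1+32767+7141686+171798901+1096190550+2734926558+3281882604+2141764053+820784250+193754990+28936908+2757118+165620+6020+120+1 = 10480142147
B_17 = ΣS(17,k) = 1+65535+21457825+694337290+5652751651+17505749898+25708104786+20415995028+9528822303+2758334150+512060978+62022324+4910178+249900+7820+136+1 = 82864869804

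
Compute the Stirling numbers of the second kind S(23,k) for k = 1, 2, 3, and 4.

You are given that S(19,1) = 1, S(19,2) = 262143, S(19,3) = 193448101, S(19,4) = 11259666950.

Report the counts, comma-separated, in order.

1, 4194303, 15686335501, 2916342574750

i=20: T(20,1)=0+1·1=1 | T(20,2)=1+2·262143=524287 | T(20,3)=262143+3·193448101=580606446 | T(20,4)=193448101+4·11259666950=45232115901
i=21: T(21,1)=0+1·1=1 | T(21,2)=1+2·524287=1048575 | T(21,3)=524287+3·580606446=1742343625 | T(21,4)=580606446+4·45232115901=181509070050
i=22: T(22,1)=0+1·1=1 | T(22,2)=1+2·1048575=2097151 | T(22,3)=1048575+3·1742343625=5228079450 | T(22,4)=1742343625+4·181509070050=727778623825
i=23: T(23,1)=0+1·1=1 | T(23,2)=1+2·2097151=4194303 | T(23,3)=2097151+3·5228079450=15686335501 | T(23,4)=5228079450+4·727778623825=2916342574750
Read S(23,1) = 1, S(23,2) = 4194303, S(23,3) = 15686335501, S(23,4) = 2916342574750.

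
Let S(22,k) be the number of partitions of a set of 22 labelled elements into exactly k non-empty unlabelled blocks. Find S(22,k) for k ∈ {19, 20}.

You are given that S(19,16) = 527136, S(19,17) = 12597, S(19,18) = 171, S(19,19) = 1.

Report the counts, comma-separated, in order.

1389850, 23485

r20: T_20,17=17×12597+527136=741285; T_20,18=18×171+12597=15675; T_20,19=19×1+171=190; T_20,20=20×0+1=1
r21: T_21,18=18×15675+741285=1023435; T_21,19=19×190+15675=19285; T_21,20=20×1+190=210
r22: T_22,19=19×19285+1023435=1389850; T_22,20=20×210+19285=23485
Read S(22,19) = 1389850, S(22,20) = 23485.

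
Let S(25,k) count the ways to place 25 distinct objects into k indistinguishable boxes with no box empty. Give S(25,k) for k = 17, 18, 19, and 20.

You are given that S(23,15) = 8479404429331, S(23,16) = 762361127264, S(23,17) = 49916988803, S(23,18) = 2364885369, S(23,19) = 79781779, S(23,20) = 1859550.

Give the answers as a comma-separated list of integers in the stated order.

@24  (24,16):762361127264·16+8479404429331→20677182465555, (24,17):49916988803·17+762361127264→1610949936915, (24,18):2364885369·18+49916988803→92484925445, (24,19):79781779·19+2364885369→3880739170, (24,20):1859550·20+79781779→116972779
@25  (25,17):1610949936915·17+20677182465555→48063331393110, (25,18):92484925445·18+1610949936915→3275678594925, (25,19):3880739170·19+92484925445→166218969675, (25,20):116972779·20+3880739170→6220194750
Read S(25,17) = 48063331393110, S(25,18) = 3275678594925, S(25,19) = 166218969675, S(25,20) = 6220194750.

48063331393110, 3275678594925, 166218969675, 6220194750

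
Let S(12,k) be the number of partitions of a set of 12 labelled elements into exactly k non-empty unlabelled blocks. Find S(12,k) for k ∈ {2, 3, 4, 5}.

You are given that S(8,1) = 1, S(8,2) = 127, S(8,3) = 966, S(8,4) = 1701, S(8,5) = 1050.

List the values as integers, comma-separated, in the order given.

2047, 86526, 611501, 1379400

r9: T_9,1=1×1+0=1; T_9,2=2×127+1=255; T_9,3=3×966+127=3025; T_9,4=4×1701+966=7770; T_9,5=5×1050+1701=6951
r10: T_10,1=1×1+0=1; T_10,2=2×255+1=511; T_10,3=3×3025+255=9330; T_10,4=4×7770+3025=34105; T_10,5=5×6951+7770=42525
r11: T_11,1=1×1+0=1; T_11,2=2×511+1=1023; T_11,3=3×9330+511=28501; T_11,4=4×34105+9330=145750; T_11,5=5×42525+34105=246730
r12: T_12,2=2×1023+1=2047; T_12,3=3×28501+1023=86526; T_12,4=4×145750+28501=611501; T_12,5=5×246730+145750=1379400
Read S(12,2) = 2047, S(12,3) = 86526, S(12,4) = 611501, S(12,5) = 1379400.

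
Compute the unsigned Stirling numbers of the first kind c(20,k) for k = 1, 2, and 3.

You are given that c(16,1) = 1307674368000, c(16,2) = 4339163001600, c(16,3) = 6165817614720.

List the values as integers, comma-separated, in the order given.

i=17: T(17,1)=0+16·1307674368000=20922789888000 | T(17,2)=1307674368000+16·4339163001600=70734282393600 | T(17,3)=4339163001600+16·6165817614720=102992244837120
i=18: T(18,1)=0+17·20922789888000=355687428096000 | T(18,2)=20922789888000+17·70734282393600=1223405590579200 | T(18,3)=70734282393600+17·102992244837120=1821602444624640
i=19: T(19,1)=0+18·355687428096000=6402373705728000 | T(19,2)=355687428096000+18·1223405590579200=22376988058521600 | T(19,3)=1223405590579200+18·1821602444624640=34012249593822720
i=20: T(20,1)=0+19·6402373705728000=121645100408832000 | T(20,2)=6402373705728000+19·22376988058521600=431565146817638400 | T(20,3)=22376988058521600+19·34012249593822720=668609730341153280
Read c(20,1) = 121645100408832000, c(20,2) = 431565146817638400, c(20,3) = 668609730341153280.

121645100408832000, 431565146817638400, 668609730341153280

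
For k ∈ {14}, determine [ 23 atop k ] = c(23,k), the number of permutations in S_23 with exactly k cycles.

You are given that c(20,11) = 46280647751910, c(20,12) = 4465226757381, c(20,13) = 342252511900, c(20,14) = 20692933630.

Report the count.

[21] T[21,12]:20*4465226757381+46280647751910=135585182899530 · T[21,13]:20*342252511900+4465226757381=11310276995381 · T[21,14]:20*20692933630+342252511900=756111184500
[22] T[22,13]:21*11310276995381+135585182899530=373100999802531 · T[22,14]:21*756111184500+11310276995381=27188611869881
[23] T[23,14]:22*27188611869881+373100999802531=971250460939913
Read c(23,14) = 971250460939913.

971250460939913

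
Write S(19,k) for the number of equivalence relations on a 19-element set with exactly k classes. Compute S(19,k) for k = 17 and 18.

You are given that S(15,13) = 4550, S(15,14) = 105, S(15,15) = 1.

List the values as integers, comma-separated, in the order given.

i=16: T(16,14)=4550+14·105=6020 | T(16,15)=105+15·1=120 | T(16,16)=1+16·0=1
i=17: T(17,15)=6020+15·120=7820 | T(17,16)=120+16·1=136 | T(17,17)=1+17·0=1
i=18: T(18,16)=7820+16·136=9996 | T(18,17)=136+17·1=153 | T(18,18)=1+18·0=1
i=19: T(19,17)=9996+17·153=12597 | T(19,18)=153+18·1=171
Read S(19,17) = 12597, S(19,18) = 171.

12597, 171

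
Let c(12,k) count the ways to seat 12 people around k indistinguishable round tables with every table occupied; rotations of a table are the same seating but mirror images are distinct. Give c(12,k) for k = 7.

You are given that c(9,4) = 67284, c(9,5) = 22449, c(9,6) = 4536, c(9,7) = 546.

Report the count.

r10: T_10,5=9×22449+67284=269325; T_10,6=9×4536+22449=63273; T_10,7=9×546+4536=9450
r11: T_11,6=10×63273+269325=902055; T_11,7=10×9450+63273=157773
r12: T_12,7=11×157773+902055=2637558
Read c(12,7) = 2637558.

2637558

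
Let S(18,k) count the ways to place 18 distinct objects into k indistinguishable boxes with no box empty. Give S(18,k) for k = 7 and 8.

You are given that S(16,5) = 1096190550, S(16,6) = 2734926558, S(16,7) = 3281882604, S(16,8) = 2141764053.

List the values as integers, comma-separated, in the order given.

197462483400, 189036065010

@17  (17,6):2734926558·6+1096190550→17505749898, (17,7):3281882604·7+2734926558→25708104786, (17,8):2141764053·8+3281882604→20415995028
@18  (18,7):25708104786·7+17505749898→197462483400, (18,8):20415995028·8+25708104786→189036065010
Read S(18,7) = 197462483400, S(18,8) = 189036065010.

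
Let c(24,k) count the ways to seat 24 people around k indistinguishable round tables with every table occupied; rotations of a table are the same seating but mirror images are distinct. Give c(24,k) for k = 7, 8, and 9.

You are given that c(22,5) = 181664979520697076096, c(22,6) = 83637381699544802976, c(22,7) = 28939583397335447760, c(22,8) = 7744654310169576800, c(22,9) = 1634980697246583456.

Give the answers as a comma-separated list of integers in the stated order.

i=23: T(23,6)=181664979520697076096+22·83637381699544802976=2021687376910682741568 | T(23,7)=83637381699544802976+22·28939583397335447760=720308216440924653696 | T(23,8)=28939583397335447760+22·7744654310169576800=199321978221066137360 | T(23,9)=7744654310169576800+22·1634980697246583456=43714229649594412832
i=24: T(24,7)=2021687376910682741568+23·720308216440924653696=18588776355051949776576 | T(24,8)=720308216440924653696+23·199321978221066137360=5304713715525445812976 | T(24,9)=199321978221066137360+23·43714229649594412832=1204749260161737632496
Read c(24,7) = 18588776355051949776576, c(24,8) = 5304713715525445812976, c(24,9) = 1204749260161737632496.

18588776355051949776576, 5304713715525445812976, 1204749260161737632496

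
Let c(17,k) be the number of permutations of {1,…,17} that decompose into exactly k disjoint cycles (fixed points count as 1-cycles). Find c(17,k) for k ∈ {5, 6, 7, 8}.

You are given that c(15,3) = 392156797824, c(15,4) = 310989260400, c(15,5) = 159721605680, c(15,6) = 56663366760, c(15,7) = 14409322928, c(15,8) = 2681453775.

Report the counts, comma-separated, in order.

row 16: T[16][4]=15·310989260400+392156797824=5056995703824  T[16][5]=15·159721605680+310989260400=2706813345600  T[16][6]=15·56663366760+159721605680=1009672107080  T[16][7]=15·14409322928+56663366760=272803210680  T[16][8]=15·2681453775+14409322928=54631129553
row 17: T[17][5]=16·2706813345600+5056995703824=48366009233424  T[17][6]=16·1009672107080+2706813345600=18861567058880  T[17][7]=16·272803210680+1009672107080=5374523477960  T[17][8]=16·54631129553+272803210680=1146901283528
Read c(17,5) = 48366009233424, c(17,6) = 18861567058880, c(17,7) = 5374523477960, c(17,8) = 1146901283528.

48366009233424, 18861567058880, 5374523477960, 1146901283528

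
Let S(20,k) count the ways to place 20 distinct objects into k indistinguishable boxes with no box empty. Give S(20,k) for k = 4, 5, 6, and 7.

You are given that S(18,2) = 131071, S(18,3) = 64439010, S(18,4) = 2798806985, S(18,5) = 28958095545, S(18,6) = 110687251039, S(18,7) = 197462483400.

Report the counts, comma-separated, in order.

@19  (19,3):64439010·3+131071→193448101, (19,4):2798806985·4+64439010→11259666950, (19,5):28958095545·5+2798806985→147589284710, (19,6):110687251039·6+28958095545→693081601779, (19,7):197462483400·7+110687251039→1492924634839
@20  (20,4):11259666950·4+193448101→45232115901, (20,5):147589284710·5+11259666950→749206090500, (20,6):693081601779·6+147589284710→4306078895384, (20,7):1492924634839·7+693081601779→11143554045652
Read S(20,4) = 45232115901, S(20,5) = 749206090500, S(20,6) = 4306078895384, S(20,7) = 11143554045652.

45232115901, 749206090500, 4306078895384, 11143554045652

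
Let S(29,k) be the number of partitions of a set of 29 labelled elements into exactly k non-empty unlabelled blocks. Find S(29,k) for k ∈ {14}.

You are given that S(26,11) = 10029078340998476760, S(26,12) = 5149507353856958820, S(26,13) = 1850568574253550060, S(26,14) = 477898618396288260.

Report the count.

row 27: T[27][12]=12·5149507353856958820+10029078340998476760=71823166587281982600  T[27][13]=13·1850568574253550060+5149507353856958820=29206898819153109600  T[27][14]=14·477898618396288260+1850568574253550060=8541149231801585700
row 28: T[28][13]=13·29206898819153109600+71823166587281982600=451512851236272407400  T[28][14]=14·8541149231801585700+29206898819153109600=148782988064375309400
row 29: T[29][14]=14·148782988064375309400+451512851236272407400=2534474684137526739000
Read S(29,14) = 2534474684137526739000.

2534474684137526739000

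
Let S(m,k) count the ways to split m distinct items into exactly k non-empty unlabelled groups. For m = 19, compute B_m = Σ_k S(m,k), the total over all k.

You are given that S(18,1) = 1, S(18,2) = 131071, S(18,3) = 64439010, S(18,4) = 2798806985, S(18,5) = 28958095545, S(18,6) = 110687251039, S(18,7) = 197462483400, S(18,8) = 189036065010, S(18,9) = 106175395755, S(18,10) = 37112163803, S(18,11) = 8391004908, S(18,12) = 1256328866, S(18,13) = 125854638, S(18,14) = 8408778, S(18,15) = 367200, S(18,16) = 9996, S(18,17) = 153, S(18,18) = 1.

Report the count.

i=19: T(19,1)=0+1·1=1 | T(19,2)=1+2·131071=262143 | T(19,3)=131071+3·64439010=193448101 | T(19,4)=64439010+4·2798806985=11259666950 | T(19,5)=2798806985+5·28958095545=147589284710 | T(19,6)=28958095545+6·110687251039=693081601779 | T(19,7)=110687251039+7·197462483400=1492924634839 | T(19,8)=197462483400+8·189036065010=1709751003480 | T(19,9)=189036065010+9·106175395755=1144614626805 | T(19,10)=106175395755+10·37112163803=477297033785 | T(19,11)=37112163803+11·8391004908=129413217791 | T(19,12)=8391004908+12·1256328866=23466951300 | T(19,13)=1256328866+13·125854638=2892439160 | T(19,14)=125854638+14·8408778=243577530 | T(19,15)=8408778+15·367200=13916778 | T(19,16)=367200+16·9996=527136 | T(19,17)=9996+17·153=12597 | T(19,18)=153+18·1=171 | T(19,19)=1+19·0=1
B_19 = ΣS(19,k) = 1+262143+193448101+11259666950+147589284710+693081601779+1492924634839+1709751003480+1144614626805+477297033785+129413217791+23466951300+2892439160+243577530+13916778+527136+12597+171+1 = 5832742205057

5832742205057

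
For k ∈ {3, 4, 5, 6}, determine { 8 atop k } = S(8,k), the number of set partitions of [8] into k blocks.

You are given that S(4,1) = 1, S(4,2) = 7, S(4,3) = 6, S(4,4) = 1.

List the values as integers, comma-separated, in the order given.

966, 1701, 1050, 266

r5: T_5,1=1×1+0=1; T_5,2=2×7+1=15; T_5,3=3×6+7=25; T_5,4=4×1+6=10; T_5,5=5×0+1=1
r6: T_6,1=1×1+0=1; T_6,2=2×15+1=31; T_6,3=3×25+15=90; T_6,4=4×10+25=65; T_6,5=5×1+10=15; T_6,6=6×0+1=1
r7: T_7,2=2×31+1=63; T_7,3=3×90+31=301; T_7,4=4×65+90=350; T_7,5=5×15+65=140; T_7,6=6×1+15=21
r8: T_8,3=3×301+63=966; T_8,4=4×350+301=1701; T_8,5=5×140+350=1050; T_8,6=6×21+140=266
Read S(8,3) = 966, S(8,4) = 1701, S(8,5) = 1050, S(8,6) = 266.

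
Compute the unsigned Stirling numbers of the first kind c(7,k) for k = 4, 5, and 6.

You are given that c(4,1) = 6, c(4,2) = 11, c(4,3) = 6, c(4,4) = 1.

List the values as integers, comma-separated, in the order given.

row 5: T[5][2]=4·11+6=50  T[5][3]=4·6+11=35  T[5][4]=4·1+6=10  T[5][5]=4·0+1=1
row 6: T[6][3]=5·35+50=225  T[6][4]=5·10+35=85  T[6][5]=5·1+10=15  T[6][6]=5·0+1=1
row 7: T[7][4]=6·85+225=735  T[7][5]=6·15+85=175  T[7][6]=6·1+15=21
Read c(7,4) = 735, c(7,5) = 175, c(7,6) = 21.

735, 175, 21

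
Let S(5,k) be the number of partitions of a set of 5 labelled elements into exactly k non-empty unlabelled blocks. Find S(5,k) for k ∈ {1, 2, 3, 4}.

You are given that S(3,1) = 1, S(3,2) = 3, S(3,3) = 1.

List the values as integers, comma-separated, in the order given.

1, 15, 25, 10

r4: T_4,1=1×1+0=1; T_4,2=2×3+1=7; T_4,3=3×1+3=6; T_4,4=4×0+1=1
r5: T_5,1=1×1+0=1; T_5,2=2×7+1=15; T_5,3=3×6+7=25; T_5,4=4×1+6=10
Read S(5,1) = 1, S(5,2) = 15, S(5,3) = 25, S(5,4) = 10.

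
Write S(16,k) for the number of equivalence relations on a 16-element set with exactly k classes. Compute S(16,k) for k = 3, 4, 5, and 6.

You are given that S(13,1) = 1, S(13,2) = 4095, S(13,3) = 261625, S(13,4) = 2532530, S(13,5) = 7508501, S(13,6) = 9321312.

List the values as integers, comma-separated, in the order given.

i=14: T(14,1)=0+1·1=1 | T(14,2)=1+2·4095=8191 | T(14,3)=4095+3·261625=788970 | T(14,4)=261625+4·2532530=10391745 | T(14,5)=2532530+5·7508501=40075035 | T(14,6)=7508501+6·9321312=63436373
i=15: T(15,2)=1+2·8191=16383 | T(15,3)=8191+3·788970=2375101 | T(15,4)=788970+4·10391745=42355950 | T(15,5)=10391745+5·40075035=210766920 | T(15,6)=40075035+6·63436373=420693273
i=16: T(16,3)=16383+3·2375101=7141686 | T(16,4)=2375101+4·42355950=171798901 | T(16,5)=42355950+5·210766920=1096190550 | T(16,6)=210766920+6·420693273=2734926558
Read S(16,3) = 7141686, S(16,4) = 171798901, S(16,5) = 1096190550, S(16,6) = 2734926558.

7141686, 171798901, 1096190550, 2734926558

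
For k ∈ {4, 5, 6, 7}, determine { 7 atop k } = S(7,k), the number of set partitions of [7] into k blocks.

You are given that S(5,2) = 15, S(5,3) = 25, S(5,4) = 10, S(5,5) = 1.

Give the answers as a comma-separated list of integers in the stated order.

350, 140, 21, 1

[6] T[6,3]:3*25+15=90 · T[6,4]:4*10+25=65 · T[6,5]:5*1+10=15 · T[6,6]:6*0+1=1
[7] T[7,4]:4*65+90=350 · T[7,5]:5*15+65=140 · T[7,6]:6*1+15=21 · T[7,7]:7*0+1=1
Read S(7,4) = 350, S(7,5) = 140, S(7,6) = 21, S(7,7) = 1.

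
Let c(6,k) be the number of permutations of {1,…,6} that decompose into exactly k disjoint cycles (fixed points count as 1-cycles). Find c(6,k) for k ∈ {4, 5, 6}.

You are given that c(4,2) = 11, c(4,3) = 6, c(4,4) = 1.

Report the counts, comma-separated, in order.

r5: T_5,3=4×6+11=35; T_5,4=4×1+6=10; T_5,5=4×0+1=1
r6: T_6,4=5×10+35=85; T_6,5=5×1+10=15; T_6,6=5×0+1=1
Read c(6,4) = 85, c(6,5) = 15, c(6,6) = 1.

85, 15, 1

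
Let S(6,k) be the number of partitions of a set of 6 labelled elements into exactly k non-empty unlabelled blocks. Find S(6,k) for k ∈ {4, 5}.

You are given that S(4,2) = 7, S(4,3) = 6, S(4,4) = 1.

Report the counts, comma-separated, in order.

65, 15

@5  (5,3):6·3+7→25, (5,4):1·4+6→10, (5,5):0·5+1→1
@6  (6,4):10·4+25→65, (6,5):1·5+10→15
Read S(6,4) = 65, S(6,5) = 15.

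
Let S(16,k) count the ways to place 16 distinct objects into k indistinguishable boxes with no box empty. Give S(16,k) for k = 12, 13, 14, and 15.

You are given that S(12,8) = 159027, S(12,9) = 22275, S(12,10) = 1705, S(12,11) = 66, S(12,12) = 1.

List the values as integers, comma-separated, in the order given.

2757118, 165620, 6020, 120

@13  (13,9):22275·9+159027→359502, (13,10):1705·10+22275→39325, (13,11):66·11+1705→2431, (13,12):1·12+66→78, (13,13):0·13+1→1
@14  (14,10):39325·10+359502→752752, (14,11):2431·11+39325→66066, (14,12):78·12+2431→3367, (14,13):1·13+78→91, (14,14):0·14+1→1
@15  (15,11):66066·11+752752→1479478, (15,12):3367·12+66066→106470, (15,13):91·13+3367→4550, (15,14):1·14+91→105, (15,15):0·15+1→1
@16  (16,12):106470·12+1479478→2757118, (16,13):4550·13+106470→165620, (16,14):105·14+4550→6020, (16,15):1·15+105→120
Read S(16,12) = 2757118, S(16,13) = 165620, S(16,14) = 6020, S(16,15) = 120.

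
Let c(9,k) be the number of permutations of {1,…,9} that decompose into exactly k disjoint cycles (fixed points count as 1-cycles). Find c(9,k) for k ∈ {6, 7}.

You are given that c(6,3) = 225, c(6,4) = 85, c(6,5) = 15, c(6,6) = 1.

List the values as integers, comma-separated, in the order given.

4536, 546

row 7: T[7][4]=6·85+225=735  T[7][5]=6·15+85=175  T[7][6]=6·1+15=21  T[7][7]=6·0+1=1
row 8: T[8][5]=7·175+735=1960  T[8][6]=7·21+175=322  T[8][7]=7·1+21=28
row 9: T[9][6]=8·322+1960=4536  T[9][7]=8·28+322=546
Read c(9,6) = 4536, c(9,7) = 546.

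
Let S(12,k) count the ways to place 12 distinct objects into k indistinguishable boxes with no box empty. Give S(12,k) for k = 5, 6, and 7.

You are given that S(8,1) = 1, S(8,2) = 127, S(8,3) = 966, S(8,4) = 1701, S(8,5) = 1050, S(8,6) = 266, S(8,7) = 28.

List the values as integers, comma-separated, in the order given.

1379400, 1323652, 627396

row 9: T[9][2]=2·127+1=255  T[9][3]=3·966+127=3025  T[9][4]=4·1701+966=7770  T[9][5]=5·1050+1701=6951  T[9][6]=6·266+1050=2646  T[9][7]=7·28+266=462
row 10: T[10][3]=3·3025+255=9330  T[10][4]=4·7770+3025=34105  T[10][5]=5·6951+7770=42525  T[10][6]=6·2646+6951=22827  T[10][7]=7·462+2646=5880
row 11: T[11][4]=4·34105+9330=145750  T[11][5]=5·42525+34105=246730  T[11][6]=6·22827+42525=179487  T[11][7]=7·5880+22827=63987
row 12: T[12][5]=5·246730+145750=1379400  T[12][6]=6·179487+246730=1323652  T[12][7]=7·63987+179487=627396
Read S(12,5) = 1379400, S(12,6) = 1323652, S(12,7) = 627396.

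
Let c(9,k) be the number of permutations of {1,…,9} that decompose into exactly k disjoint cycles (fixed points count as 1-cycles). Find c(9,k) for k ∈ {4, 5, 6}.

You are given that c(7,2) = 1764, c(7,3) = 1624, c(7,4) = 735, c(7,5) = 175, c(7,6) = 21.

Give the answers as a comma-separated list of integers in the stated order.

67284, 22449, 4536

@8  (8,3):1624·7+1764→13132, (8,4):735·7+1624→6769, (8,5):175·7+735→1960, (8,6):21·7+175→322
@9  (9,4):6769·8+13132→67284, (9,5):1960·8+6769→22449, (9,6):322·8+1960→4536
Read c(9,4) = 67284, c(9,5) = 22449, c(9,6) = 4536.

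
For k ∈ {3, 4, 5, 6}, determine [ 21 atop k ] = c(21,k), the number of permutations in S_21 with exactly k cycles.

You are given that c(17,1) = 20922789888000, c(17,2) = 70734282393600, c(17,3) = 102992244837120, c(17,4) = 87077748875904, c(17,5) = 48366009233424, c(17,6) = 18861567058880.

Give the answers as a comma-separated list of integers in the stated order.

@18  (18,1):20922789888000·17+0→355687428096000, (18,2):70734282393600·17+20922789888000→1223405590579200, (18,3):102992244837120·17+70734282393600→1821602444624640, (18,4):87077748875904·17+102992244837120→1583313975727488, (18,5):48366009233424·17+87077748875904→909299905844112, (18,6):18861567058880·17+48366009233424→369012649234384
@19  (19,1):355687428096000·18+0→6402373705728000, (19,2):1223405590579200·18+355687428096000→22376988058521600, (19,3):1821602444624640·18+1223405590579200→34012249593822720, (19,4):1583313975727488·18+1821602444624640→30321254007719424, (19,5):909299905844112·18+1583313975727488→17950712280921504, (19,6):369012649234384·18+909299905844112→7551527592063024
@20  (20,2):22376988058521600·19+6402373705728000→431565146817638400, (20,3):34012249593822720·19+22376988058521600→668609730341153280, (20,4):30321254007719424·19+34012249593822720→610116075740491776, (20,5):17950712280921504·19+30321254007719424→371384787345228000, (20,6):7551527592063024·19+17950712280921504→161429736530118960
@21  (21,3):668609730341153280·20+431565146817638400→13803759753640704000, (21,4):610116075740491776·20+668609730341153280→12870931245150988800, (21,5):371384787345228000·20+610116075740491776→8037811822645051776, (21,6):161429736530118960·20+371384787345228000→3599979517947607200
Read c(21,3) = 13803759753640704000, c(21,4) = 12870931245150988800, c(21,5) = 8037811822645051776, c(21,6) = 3599979517947607200.

13803759753640704000, 12870931245150988800, 8037811822645051776, 3599979517947607200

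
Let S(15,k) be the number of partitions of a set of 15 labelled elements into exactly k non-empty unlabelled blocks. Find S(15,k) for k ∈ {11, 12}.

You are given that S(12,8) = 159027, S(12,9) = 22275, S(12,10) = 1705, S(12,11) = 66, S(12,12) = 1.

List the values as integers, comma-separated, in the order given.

row 13: T[13][9]=9·22275+159027=359502  T[13][10]=10·1705+22275=39325  T[13][11]=11·66+1705=2431  T[13][12]=12·1+66=78
row 14: T[14][10]=10·39325+359502=752752  T[14][11]=11·2431+39325=66066  T[14][12]=12·78+2431=3367
row 15: T[15][11]=11·66066+752752=1479478  T[15][12]=12·3367+66066=106470
Read S(15,11) = 1479478, S(15,12) = 106470.

1479478, 106470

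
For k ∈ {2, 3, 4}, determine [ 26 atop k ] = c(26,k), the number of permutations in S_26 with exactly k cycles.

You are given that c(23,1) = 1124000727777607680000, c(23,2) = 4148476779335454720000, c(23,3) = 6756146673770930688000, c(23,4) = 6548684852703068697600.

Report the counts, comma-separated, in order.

@24  (24,1):1124000727777607680000·23+0→25852016738884976640000, (24,2):4148476779335454720000·23+1124000727777607680000→96538966652493066240000, (24,3):6756146673770930688000·23+4148476779335454720000→159539850276066860544000, (24,4):6548684852703068697600·23+6756146673770930688000→157375898285941510732800
@25  (25,1):25852016738884976640000·24+0→620448401733239439360000, (25,2):96538966652493066240000·24+25852016738884976640000→2342787216398718566400000, (25,3):159539850276066860544000·24+96538966652493066240000→3925495373278097719296000, (25,4):157375898285941510732800·24+159539850276066860544000→3936561409138663118131200
@26  (26,2):2342787216398718566400000·25+620448401733239439360000→59190128811701203599360000, (26,3):3925495373278097719296000·25+2342787216398718566400000→100480171548351161548800000, (26,4):3936561409138663118131200·25+3925495373278097719296000→102339530601744675672576000
Read c(26,2) = 59190128811701203599360000, c(26,3) = 100480171548351161548800000, c(26,4) = 102339530601744675672576000.

59190128811701203599360000, 100480171548351161548800000, 102339530601744675672576000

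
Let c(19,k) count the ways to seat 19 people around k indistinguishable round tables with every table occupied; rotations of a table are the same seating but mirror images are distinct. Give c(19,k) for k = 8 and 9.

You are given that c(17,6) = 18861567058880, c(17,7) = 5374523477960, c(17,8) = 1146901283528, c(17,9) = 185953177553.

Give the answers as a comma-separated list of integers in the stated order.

row 18: T[18][7]=17·5374523477960+18861567058880=110228466184200  T[18][8]=17·1146901283528+5374523477960=24871845297936  T[18][9]=17·185953177553+1146901283528=4308105301929
row 19: T[19][8]=18·24871845297936+110228466184200=557921681547048  T[19][9]=18·4308105301929+24871845297936=102417740732658
Read c(19,8) = 557921681547048, c(19,9) = 102417740732658.

557921681547048, 102417740732658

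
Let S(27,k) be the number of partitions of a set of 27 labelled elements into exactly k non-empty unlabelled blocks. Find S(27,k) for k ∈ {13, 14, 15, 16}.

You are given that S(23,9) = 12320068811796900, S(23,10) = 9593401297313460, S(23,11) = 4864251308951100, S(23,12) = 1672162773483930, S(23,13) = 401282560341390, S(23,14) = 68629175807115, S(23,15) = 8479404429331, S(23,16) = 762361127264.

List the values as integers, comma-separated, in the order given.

r24: T_24,10=10×9593401297313460+12320068811796900=108254081784931500; T_24,11=11×4864251308951100+9593401297313460=63100165695775560; T_24,12=12×1672162773483930+4864251308951100=24930204590758260; T_24,13=13×401282560341390+1672162773483930=6888836057922000; T_24,14=14×68629175807115+401282560341390=1362091021641000; T_24,15=15×8479404429331+68629175807115=195820242247080; T_24,16=16×762361127264+8479404429331=20677182465555
r25: T_25,11=11×63100165695775560+108254081784931500=802355904438462660; T_25,12=12×24930204590758260+63100165695775560=362262620784874680; T_25,13=13×6888836057922000+24930204590758260=114485073343744260; T_25,14=14×1362091021641000+6888836057922000=25958110360896000; T_25,15=15×195820242247080+1362091021641000=4299394655347200; T_25,16=16×20677182465555+195820242247080=526655161695960
r26: T_26,12=12×362262620784874680+802355904438462660=5149507353856958820; T_26,13=13×114485073343744260+362262620784874680=1850568574253550060; T_26,14=14×25958110360896000+114485073343744260=477898618396288260; T_26,15=15×4299394655347200+25958110360896000=90449030191104000; T_26,16=16×526655161695960+4299394655347200=12725877242482560
r27: T_27,13=13×1850568574253550060+5149507353856958820=29206898819153109600; T_27,14=14×477898618396288260+1850568574253550060=8541149231801585700; T_27,15=15×90449030191104000+477898618396288260=1834634071262848260; T_27,16=16×12725877242482560+90449030191104000=294063066070824960
Read S(27,13) = 29206898819153109600, S(27,14) = 8541149231801585700, S(27,15) = 1834634071262848260, S(27,16) = 294063066070824960.

29206898819153109600, 8541149231801585700, 1834634071262848260, 294063066070824960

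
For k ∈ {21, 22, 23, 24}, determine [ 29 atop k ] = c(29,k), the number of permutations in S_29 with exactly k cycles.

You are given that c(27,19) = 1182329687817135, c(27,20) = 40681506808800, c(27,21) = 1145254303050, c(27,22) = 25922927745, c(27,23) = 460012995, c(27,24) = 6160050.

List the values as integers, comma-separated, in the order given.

i=28: T(28,20)=1182329687817135+27·40681506808800=2280730371654735 | T(28,21)=40681506808800+27·1145254303050=71603372991150 | T(28,22)=1145254303050+27·25922927745=1845173352165 | T(28,23)=25922927745+27·460012995=38343278610 | T(28,24)=460012995+27·6160050=626334345
i=29: T(29,21)=2280730371654735+28·71603372991150=4285624815406935 | T(29,22)=71603372991150+28·1845173352165=123268226851770 | T(29,23)=1845173352165+28·38343278610=2918785153245 | T(29,24)=38343278610+28·626334345=55880640270
Read c(29,21) = 4285624815406935, c(29,22) = 123268226851770, c(29,23) = 2918785153245, c(29,24) = 55880640270.

4285624815406935, 123268226851770, 2918785153245, 55880640270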